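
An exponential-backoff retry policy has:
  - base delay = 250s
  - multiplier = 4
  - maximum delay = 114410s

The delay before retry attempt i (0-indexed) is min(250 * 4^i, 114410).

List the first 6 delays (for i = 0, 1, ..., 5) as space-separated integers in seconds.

Computing each delay:
  i=0: min(250*4^0, 114410) = 250
  i=1: min(250*4^1, 114410) = 1000
  i=2: min(250*4^2, 114410) = 4000
  i=3: min(250*4^3, 114410) = 16000
  i=4: min(250*4^4, 114410) = 64000
  i=5: min(250*4^5, 114410) = 114410

Answer: 250 1000 4000 16000 64000 114410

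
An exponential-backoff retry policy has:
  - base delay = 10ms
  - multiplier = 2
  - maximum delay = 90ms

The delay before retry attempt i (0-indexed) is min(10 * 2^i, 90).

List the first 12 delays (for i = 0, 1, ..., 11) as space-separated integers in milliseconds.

Computing each delay:
  i=0: min(10*2^0, 90) = 10
  i=1: min(10*2^1, 90) = 20
  i=2: min(10*2^2, 90) = 40
  i=3: min(10*2^3, 90) = 80
  i=4: min(10*2^4, 90) = 90
  i=5: min(10*2^5, 90) = 90
  i=6: min(10*2^6, 90) = 90
  i=7: min(10*2^7, 90) = 90
  i=8: min(10*2^8, 90) = 90
  i=9: min(10*2^9, 90) = 90
  i=10: min(10*2^10, 90) = 90
  i=11: min(10*2^11, 90) = 90

Answer: 10 20 40 80 90 90 90 90 90 90 90 90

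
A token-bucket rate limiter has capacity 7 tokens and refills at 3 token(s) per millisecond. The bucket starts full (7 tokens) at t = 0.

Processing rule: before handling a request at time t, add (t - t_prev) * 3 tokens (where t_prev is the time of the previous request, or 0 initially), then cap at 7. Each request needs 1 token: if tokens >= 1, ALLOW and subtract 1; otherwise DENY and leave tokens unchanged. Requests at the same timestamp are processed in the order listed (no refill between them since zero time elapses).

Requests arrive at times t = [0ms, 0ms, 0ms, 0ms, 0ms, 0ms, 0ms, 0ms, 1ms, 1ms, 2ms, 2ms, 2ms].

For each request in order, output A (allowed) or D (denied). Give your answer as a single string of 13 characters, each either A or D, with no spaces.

Answer: AAAAAAADAAAAA

Derivation:
Simulating step by step:
  req#1 t=0ms: ALLOW
  req#2 t=0ms: ALLOW
  req#3 t=0ms: ALLOW
  req#4 t=0ms: ALLOW
  req#5 t=0ms: ALLOW
  req#6 t=0ms: ALLOW
  req#7 t=0ms: ALLOW
  req#8 t=0ms: DENY
  req#9 t=1ms: ALLOW
  req#10 t=1ms: ALLOW
  req#11 t=2ms: ALLOW
  req#12 t=2ms: ALLOW
  req#13 t=2ms: ALLOW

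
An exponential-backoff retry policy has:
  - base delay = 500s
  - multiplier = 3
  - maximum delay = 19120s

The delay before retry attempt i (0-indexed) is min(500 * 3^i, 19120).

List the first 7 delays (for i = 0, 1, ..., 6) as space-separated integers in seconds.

Computing each delay:
  i=0: min(500*3^0, 19120) = 500
  i=1: min(500*3^1, 19120) = 1500
  i=2: min(500*3^2, 19120) = 4500
  i=3: min(500*3^3, 19120) = 13500
  i=4: min(500*3^4, 19120) = 19120
  i=5: min(500*3^5, 19120) = 19120
  i=6: min(500*3^6, 19120) = 19120

Answer: 500 1500 4500 13500 19120 19120 19120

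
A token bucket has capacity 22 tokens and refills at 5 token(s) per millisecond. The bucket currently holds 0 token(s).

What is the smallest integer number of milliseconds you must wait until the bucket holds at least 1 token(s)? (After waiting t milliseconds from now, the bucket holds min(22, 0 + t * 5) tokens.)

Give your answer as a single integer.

Need 0 + t * 5 >= 1, so t >= 1/5.
Smallest integer t = ceil(1/5) = 1.

Answer: 1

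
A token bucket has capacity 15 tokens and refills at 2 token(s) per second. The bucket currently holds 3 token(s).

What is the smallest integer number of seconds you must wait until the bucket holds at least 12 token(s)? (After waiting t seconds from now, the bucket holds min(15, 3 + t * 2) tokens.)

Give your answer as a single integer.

Answer: 5

Derivation:
Need 3 + t * 2 >= 12, so t >= 9/2.
Smallest integer t = ceil(9/2) = 5.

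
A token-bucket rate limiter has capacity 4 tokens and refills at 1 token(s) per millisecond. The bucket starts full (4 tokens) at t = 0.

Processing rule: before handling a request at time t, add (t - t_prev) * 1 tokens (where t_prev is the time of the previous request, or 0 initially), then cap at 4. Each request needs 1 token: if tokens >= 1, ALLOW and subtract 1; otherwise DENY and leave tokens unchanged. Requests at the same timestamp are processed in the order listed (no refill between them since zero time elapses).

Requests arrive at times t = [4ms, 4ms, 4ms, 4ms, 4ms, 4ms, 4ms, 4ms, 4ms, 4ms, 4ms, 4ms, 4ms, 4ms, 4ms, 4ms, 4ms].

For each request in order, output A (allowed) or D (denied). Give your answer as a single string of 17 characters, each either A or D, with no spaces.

Simulating step by step:
  req#1 t=4ms: ALLOW
  req#2 t=4ms: ALLOW
  req#3 t=4ms: ALLOW
  req#4 t=4ms: ALLOW
  req#5 t=4ms: DENY
  req#6 t=4ms: DENY
  req#7 t=4ms: DENY
  req#8 t=4ms: DENY
  req#9 t=4ms: DENY
  req#10 t=4ms: DENY
  req#11 t=4ms: DENY
  req#12 t=4ms: DENY
  req#13 t=4ms: DENY
  req#14 t=4ms: DENY
  req#15 t=4ms: DENY
  req#16 t=4ms: DENY
  req#17 t=4ms: DENY

Answer: AAAADDDDDDDDDDDDD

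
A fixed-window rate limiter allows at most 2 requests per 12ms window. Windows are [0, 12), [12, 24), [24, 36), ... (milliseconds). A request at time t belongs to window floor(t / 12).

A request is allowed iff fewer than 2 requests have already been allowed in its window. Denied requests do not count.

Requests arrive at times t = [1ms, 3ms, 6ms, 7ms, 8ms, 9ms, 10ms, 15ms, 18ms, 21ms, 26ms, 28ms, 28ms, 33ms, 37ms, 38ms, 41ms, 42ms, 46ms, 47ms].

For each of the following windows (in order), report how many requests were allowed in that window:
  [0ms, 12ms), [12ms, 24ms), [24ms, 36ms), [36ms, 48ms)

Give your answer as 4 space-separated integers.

Processing requests:
  req#1 t=1ms (window 0): ALLOW
  req#2 t=3ms (window 0): ALLOW
  req#3 t=6ms (window 0): DENY
  req#4 t=7ms (window 0): DENY
  req#5 t=8ms (window 0): DENY
  req#6 t=9ms (window 0): DENY
  req#7 t=10ms (window 0): DENY
  req#8 t=15ms (window 1): ALLOW
  req#9 t=18ms (window 1): ALLOW
  req#10 t=21ms (window 1): DENY
  req#11 t=26ms (window 2): ALLOW
  req#12 t=28ms (window 2): ALLOW
  req#13 t=28ms (window 2): DENY
  req#14 t=33ms (window 2): DENY
  req#15 t=37ms (window 3): ALLOW
  req#16 t=38ms (window 3): ALLOW
  req#17 t=41ms (window 3): DENY
  req#18 t=42ms (window 3): DENY
  req#19 t=46ms (window 3): DENY
  req#20 t=47ms (window 3): DENY

Allowed counts by window: 2 2 2 2

Answer: 2 2 2 2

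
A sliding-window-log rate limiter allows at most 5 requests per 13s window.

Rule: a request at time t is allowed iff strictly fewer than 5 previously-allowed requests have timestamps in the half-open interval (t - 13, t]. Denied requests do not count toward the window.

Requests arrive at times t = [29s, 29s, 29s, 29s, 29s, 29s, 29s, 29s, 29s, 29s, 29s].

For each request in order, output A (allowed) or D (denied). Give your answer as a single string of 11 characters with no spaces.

Answer: AAAAADDDDDD

Derivation:
Tracking allowed requests in the window:
  req#1 t=29s: ALLOW
  req#2 t=29s: ALLOW
  req#3 t=29s: ALLOW
  req#4 t=29s: ALLOW
  req#5 t=29s: ALLOW
  req#6 t=29s: DENY
  req#7 t=29s: DENY
  req#8 t=29s: DENY
  req#9 t=29s: DENY
  req#10 t=29s: DENY
  req#11 t=29s: DENY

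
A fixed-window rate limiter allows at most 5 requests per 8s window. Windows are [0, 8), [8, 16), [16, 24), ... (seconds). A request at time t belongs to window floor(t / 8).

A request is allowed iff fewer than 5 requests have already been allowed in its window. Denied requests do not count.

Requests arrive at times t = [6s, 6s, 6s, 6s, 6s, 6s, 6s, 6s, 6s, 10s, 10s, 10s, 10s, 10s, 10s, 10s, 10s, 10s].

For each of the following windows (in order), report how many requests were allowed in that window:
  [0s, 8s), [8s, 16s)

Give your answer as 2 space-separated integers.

Answer: 5 5

Derivation:
Processing requests:
  req#1 t=6s (window 0): ALLOW
  req#2 t=6s (window 0): ALLOW
  req#3 t=6s (window 0): ALLOW
  req#4 t=6s (window 0): ALLOW
  req#5 t=6s (window 0): ALLOW
  req#6 t=6s (window 0): DENY
  req#7 t=6s (window 0): DENY
  req#8 t=6s (window 0): DENY
  req#9 t=6s (window 0): DENY
  req#10 t=10s (window 1): ALLOW
  req#11 t=10s (window 1): ALLOW
  req#12 t=10s (window 1): ALLOW
  req#13 t=10s (window 1): ALLOW
  req#14 t=10s (window 1): ALLOW
  req#15 t=10s (window 1): DENY
  req#16 t=10s (window 1): DENY
  req#17 t=10s (window 1): DENY
  req#18 t=10s (window 1): DENY

Allowed counts by window: 5 5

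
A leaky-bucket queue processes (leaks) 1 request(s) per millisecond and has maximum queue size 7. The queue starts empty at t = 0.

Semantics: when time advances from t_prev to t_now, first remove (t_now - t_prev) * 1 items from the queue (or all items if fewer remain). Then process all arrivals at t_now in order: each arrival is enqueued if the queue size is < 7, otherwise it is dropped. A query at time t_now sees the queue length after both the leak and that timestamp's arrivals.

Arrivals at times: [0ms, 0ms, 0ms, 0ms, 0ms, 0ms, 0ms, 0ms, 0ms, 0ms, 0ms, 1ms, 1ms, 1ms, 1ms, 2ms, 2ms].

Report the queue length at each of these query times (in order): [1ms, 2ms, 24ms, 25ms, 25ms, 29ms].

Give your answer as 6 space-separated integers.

Queue lengths at query times:
  query t=1ms: backlog = 7
  query t=2ms: backlog = 7
  query t=24ms: backlog = 0
  query t=25ms: backlog = 0
  query t=25ms: backlog = 0
  query t=29ms: backlog = 0

Answer: 7 7 0 0 0 0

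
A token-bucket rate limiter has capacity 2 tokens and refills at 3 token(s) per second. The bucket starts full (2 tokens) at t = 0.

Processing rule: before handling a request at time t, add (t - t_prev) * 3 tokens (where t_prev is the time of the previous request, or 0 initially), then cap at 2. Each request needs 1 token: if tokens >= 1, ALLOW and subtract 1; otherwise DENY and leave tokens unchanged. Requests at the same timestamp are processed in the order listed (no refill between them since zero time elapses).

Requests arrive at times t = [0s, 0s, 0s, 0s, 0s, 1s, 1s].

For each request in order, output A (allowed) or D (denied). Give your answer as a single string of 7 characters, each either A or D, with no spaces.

Simulating step by step:
  req#1 t=0s: ALLOW
  req#2 t=0s: ALLOW
  req#3 t=0s: DENY
  req#4 t=0s: DENY
  req#5 t=0s: DENY
  req#6 t=1s: ALLOW
  req#7 t=1s: ALLOW

Answer: AADDDAA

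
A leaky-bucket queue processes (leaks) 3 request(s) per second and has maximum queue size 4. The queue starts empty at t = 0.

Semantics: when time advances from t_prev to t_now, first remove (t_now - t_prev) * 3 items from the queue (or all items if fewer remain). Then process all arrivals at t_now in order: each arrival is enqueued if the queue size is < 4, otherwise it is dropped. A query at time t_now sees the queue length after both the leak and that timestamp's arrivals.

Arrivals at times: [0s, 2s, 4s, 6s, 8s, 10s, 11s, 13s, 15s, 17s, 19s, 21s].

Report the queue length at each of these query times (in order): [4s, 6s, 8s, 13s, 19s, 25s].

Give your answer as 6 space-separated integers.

Answer: 1 1 1 1 1 0

Derivation:
Queue lengths at query times:
  query t=4s: backlog = 1
  query t=6s: backlog = 1
  query t=8s: backlog = 1
  query t=13s: backlog = 1
  query t=19s: backlog = 1
  query t=25s: backlog = 0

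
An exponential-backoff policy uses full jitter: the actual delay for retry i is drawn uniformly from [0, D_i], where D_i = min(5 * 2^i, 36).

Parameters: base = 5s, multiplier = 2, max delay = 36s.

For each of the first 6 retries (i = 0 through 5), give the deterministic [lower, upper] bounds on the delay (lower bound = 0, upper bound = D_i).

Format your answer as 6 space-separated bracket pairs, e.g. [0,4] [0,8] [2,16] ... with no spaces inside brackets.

Computing bounds per retry:
  i=0: D_i=min(5*2^0,36)=5, bounds=[0,5]
  i=1: D_i=min(5*2^1,36)=10, bounds=[0,10]
  i=2: D_i=min(5*2^2,36)=20, bounds=[0,20]
  i=3: D_i=min(5*2^3,36)=36, bounds=[0,36]
  i=4: D_i=min(5*2^4,36)=36, bounds=[0,36]
  i=5: D_i=min(5*2^5,36)=36, bounds=[0,36]

Answer: [0,5] [0,10] [0,20] [0,36] [0,36] [0,36]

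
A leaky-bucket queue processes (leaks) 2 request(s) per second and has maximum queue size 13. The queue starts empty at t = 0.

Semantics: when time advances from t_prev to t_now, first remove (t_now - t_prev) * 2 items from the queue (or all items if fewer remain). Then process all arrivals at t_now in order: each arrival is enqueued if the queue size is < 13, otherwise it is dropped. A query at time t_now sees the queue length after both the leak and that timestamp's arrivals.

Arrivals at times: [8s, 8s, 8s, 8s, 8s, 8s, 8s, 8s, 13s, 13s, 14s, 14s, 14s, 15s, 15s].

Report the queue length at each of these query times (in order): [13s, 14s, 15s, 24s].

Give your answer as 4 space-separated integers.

Answer: 2 3 3 0

Derivation:
Queue lengths at query times:
  query t=13s: backlog = 2
  query t=14s: backlog = 3
  query t=15s: backlog = 3
  query t=24s: backlog = 0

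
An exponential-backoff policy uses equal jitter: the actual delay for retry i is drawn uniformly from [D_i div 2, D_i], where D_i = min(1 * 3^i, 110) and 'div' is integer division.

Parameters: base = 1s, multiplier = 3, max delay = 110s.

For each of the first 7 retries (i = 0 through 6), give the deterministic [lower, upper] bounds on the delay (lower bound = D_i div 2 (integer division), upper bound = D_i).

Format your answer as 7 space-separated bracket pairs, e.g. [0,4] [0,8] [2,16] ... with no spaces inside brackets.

Computing bounds per retry:
  i=0: D_i=min(1*3^0,110)=1, bounds=[0,1]
  i=1: D_i=min(1*3^1,110)=3, bounds=[1,3]
  i=2: D_i=min(1*3^2,110)=9, bounds=[4,9]
  i=3: D_i=min(1*3^3,110)=27, bounds=[13,27]
  i=4: D_i=min(1*3^4,110)=81, bounds=[40,81]
  i=5: D_i=min(1*3^5,110)=110, bounds=[55,110]
  i=6: D_i=min(1*3^6,110)=110, bounds=[55,110]

Answer: [0,1] [1,3] [4,9] [13,27] [40,81] [55,110] [55,110]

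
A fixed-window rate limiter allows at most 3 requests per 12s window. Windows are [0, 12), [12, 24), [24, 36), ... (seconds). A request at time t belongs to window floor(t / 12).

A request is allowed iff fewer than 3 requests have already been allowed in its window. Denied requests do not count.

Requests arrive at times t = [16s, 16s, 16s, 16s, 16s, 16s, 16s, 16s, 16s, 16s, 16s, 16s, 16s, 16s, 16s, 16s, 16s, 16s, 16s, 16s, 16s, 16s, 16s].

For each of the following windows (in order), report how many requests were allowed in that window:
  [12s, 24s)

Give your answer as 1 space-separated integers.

Processing requests:
  req#1 t=16s (window 1): ALLOW
  req#2 t=16s (window 1): ALLOW
  req#3 t=16s (window 1): ALLOW
  req#4 t=16s (window 1): DENY
  req#5 t=16s (window 1): DENY
  req#6 t=16s (window 1): DENY
  req#7 t=16s (window 1): DENY
  req#8 t=16s (window 1): DENY
  req#9 t=16s (window 1): DENY
  req#10 t=16s (window 1): DENY
  req#11 t=16s (window 1): DENY
  req#12 t=16s (window 1): DENY
  req#13 t=16s (window 1): DENY
  req#14 t=16s (window 1): DENY
  req#15 t=16s (window 1): DENY
  req#16 t=16s (window 1): DENY
  req#17 t=16s (window 1): DENY
  req#18 t=16s (window 1): DENY
  req#19 t=16s (window 1): DENY
  req#20 t=16s (window 1): DENY
  req#21 t=16s (window 1): DENY
  req#22 t=16s (window 1): DENY
  req#23 t=16s (window 1): DENY

Allowed counts by window: 3

Answer: 3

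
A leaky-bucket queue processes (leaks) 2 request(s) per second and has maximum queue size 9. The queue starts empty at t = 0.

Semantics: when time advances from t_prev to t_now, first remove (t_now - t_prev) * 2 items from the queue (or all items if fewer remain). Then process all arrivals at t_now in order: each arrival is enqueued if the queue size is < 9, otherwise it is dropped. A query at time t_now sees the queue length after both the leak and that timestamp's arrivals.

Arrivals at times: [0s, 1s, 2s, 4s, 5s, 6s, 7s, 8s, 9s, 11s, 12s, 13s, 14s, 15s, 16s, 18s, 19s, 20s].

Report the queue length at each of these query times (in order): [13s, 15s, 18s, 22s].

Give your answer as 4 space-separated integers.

Queue lengths at query times:
  query t=13s: backlog = 1
  query t=15s: backlog = 1
  query t=18s: backlog = 1
  query t=22s: backlog = 0

Answer: 1 1 1 0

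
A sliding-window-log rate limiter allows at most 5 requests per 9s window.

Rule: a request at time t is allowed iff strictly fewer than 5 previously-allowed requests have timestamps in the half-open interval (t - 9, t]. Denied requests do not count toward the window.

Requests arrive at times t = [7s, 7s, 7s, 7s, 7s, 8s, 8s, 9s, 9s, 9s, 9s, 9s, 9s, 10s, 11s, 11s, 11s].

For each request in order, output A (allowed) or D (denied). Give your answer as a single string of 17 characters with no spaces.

Answer: AAAAADDDDDDDDDDDD

Derivation:
Tracking allowed requests in the window:
  req#1 t=7s: ALLOW
  req#2 t=7s: ALLOW
  req#3 t=7s: ALLOW
  req#4 t=7s: ALLOW
  req#5 t=7s: ALLOW
  req#6 t=8s: DENY
  req#7 t=8s: DENY
  req#8 t=9s: DENY
  req#9 t=9s: DENY
  req#10 t=9s: DENY
  req#11 t=9s: DENY
  req#12 t=9s: DENY
  req#13 t=9s: DENY
  req#14 t=10s: DENY
  req#15 t=11s: DENY
  req#16 t=11s: DENY
  req#17 t=11s: DENY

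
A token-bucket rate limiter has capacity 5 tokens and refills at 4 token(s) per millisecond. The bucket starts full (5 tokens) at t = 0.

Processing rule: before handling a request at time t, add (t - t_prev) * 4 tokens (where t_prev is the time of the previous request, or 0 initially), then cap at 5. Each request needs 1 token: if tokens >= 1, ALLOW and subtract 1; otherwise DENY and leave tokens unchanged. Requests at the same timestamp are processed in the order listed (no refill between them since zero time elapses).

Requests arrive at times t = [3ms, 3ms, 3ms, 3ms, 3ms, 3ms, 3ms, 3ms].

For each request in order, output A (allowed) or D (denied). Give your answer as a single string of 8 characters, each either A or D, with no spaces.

Answer: AAAAADDD

Derivation:
Simulating step by step:
  req#1 t=3ms: ALLOW
  req#2 t=3ms: ALLOW
  req#3 t=3ms: ALLOW
  req#4 t=3ms: ALLOW
  req#5 t=3ms: ALLOW
  req#6 t=3ms: DENY
  req#7 t=3ms: DENY
  req#8 t=3ms: DENY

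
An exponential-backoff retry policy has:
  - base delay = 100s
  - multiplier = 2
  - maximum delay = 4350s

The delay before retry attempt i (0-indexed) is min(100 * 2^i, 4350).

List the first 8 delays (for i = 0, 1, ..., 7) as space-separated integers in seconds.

Answer: 100 200 400 800 1600 3200 4350 4350

Derivation:
Computing each delay:
  i=0: min(100*2^0, 4350) = 100
  i=1: min(100*2^1, 4350) = 200
  i=2: min(100*2^2, 4350) = 400
  i=3: min(100*2^3, 4350) = 800
  i=4: min(100*2^4, 4350) = 1600
  i=5: min(100*2^5, 4350) = 3200
  i=6: min(100*2^6, 4350) = 4350
  i=7: min(100*2^7, 4350) = 4350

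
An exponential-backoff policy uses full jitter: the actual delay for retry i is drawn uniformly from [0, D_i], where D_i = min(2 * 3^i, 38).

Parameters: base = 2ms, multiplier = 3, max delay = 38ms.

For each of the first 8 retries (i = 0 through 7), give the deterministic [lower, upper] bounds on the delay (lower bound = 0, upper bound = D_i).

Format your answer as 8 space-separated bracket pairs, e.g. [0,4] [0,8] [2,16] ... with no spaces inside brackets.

Answer: [0,2] [0,6] [0,18] [0,38] [0,38] [0,38] [0,38] [0,38]

Derivation:
Computing bounds per retry:
  i=0: D_i=min(2*3^0,38)=2, bounds=[0,2]
  i=1: D_i=min(2*3^1,38)=6, bounds=[0,6]
  i=2: D_i=min(2*3^2,38)=18, bounds=[0,18]
  i=3: D_i=min(2*3^3,38)=38, bounds=[0,38]
  i=4: D_i=min(2*3^4,38)=38, bounds=[0,38]
  i=5: D_i=min(2*3^5,38)=38, bounds=[0,38]
  i=6: D_i=min(2*3^6,38)=38, bounds=[0,38]
  i=7: D_i=min(2*3^7,38)=38, bounds=[0,38]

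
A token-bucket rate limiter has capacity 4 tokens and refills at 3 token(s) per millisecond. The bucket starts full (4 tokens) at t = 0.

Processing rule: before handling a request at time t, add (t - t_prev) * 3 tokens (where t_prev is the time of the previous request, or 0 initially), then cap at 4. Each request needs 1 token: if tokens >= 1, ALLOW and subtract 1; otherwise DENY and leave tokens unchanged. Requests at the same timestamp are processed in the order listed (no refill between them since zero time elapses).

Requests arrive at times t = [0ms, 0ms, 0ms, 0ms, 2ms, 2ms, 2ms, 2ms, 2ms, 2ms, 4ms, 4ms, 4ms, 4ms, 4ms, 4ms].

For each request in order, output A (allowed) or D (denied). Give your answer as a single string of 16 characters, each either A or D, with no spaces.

Simulating step by step:
  req#1 t=0ms: ALLOW
  req#2 t=0ms: ALLOW
  req#3 t=0ms: ALLOW
  req#4 t=0ms: ALLOW
  req#5 t=2ms: ALLOW
  req#6 t=2ms: ALLOW
  req#7 t=2ms: ALLOW
  req#8 t=2ms: ALLOW
  req#9 t=2ms: DENY
  req#10 t=2ms: DENY
  req#11 t=4ms: ALLOW
  req#12 t=4ms: ALLOW
  req#13 t=4ms: ALLOW
  req#14 t=4ms: ALLOW
  req#15 t=4ms: DENY
  req#16 t=4ms: DENY

Answer: AAAAAAAADDAAAADD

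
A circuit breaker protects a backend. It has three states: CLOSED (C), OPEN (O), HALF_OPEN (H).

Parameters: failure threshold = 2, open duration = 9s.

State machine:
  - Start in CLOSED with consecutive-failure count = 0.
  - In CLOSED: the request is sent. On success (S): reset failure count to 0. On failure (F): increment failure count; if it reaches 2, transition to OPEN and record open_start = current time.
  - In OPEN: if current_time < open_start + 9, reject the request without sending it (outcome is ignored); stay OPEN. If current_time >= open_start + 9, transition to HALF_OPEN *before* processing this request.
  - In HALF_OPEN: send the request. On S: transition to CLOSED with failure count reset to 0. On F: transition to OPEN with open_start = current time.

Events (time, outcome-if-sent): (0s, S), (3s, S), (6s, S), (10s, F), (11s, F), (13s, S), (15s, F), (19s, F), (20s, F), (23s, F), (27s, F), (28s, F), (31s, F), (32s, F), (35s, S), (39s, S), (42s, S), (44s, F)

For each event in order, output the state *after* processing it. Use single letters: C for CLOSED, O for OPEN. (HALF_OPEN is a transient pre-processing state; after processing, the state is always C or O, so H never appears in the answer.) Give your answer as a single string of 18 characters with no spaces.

State after each event:
  event#1 t=0s outcome=S: state=CLOSED
  event#2 t=3s outcome=S: state=CLOSED
  event#3 t=6s outcome=S: state=CLOSED
  event#4 t=10s outcome=F: state=CLOSED
  event#5 t=11s outcome=F: state=OPEN
  event#6 t=13s outcome=S: state=OPEN
  event#7 t=15s outcome=F: state=OPEN
  event#8 t=19s outcome=F: state=OPEN
  event#9 t=20s outcome=F: state=OPEN
  event#10 t=23s outcome=F: state=OPEN
  event#11 t=27s outcome=F: state=OPEN
  event#12 t=28s outcome=F: state=OPEN
  event#13 t=31s outcome=F: state=OPEN
  event#14 t=32s outcome=F: state=OPEN
  event#15 t=35s outcome=S: state=OPEN
  event#16 t=39s outcome=S: state=OPEN
  event#17 t=42s outcome=S: state=CLOSED
  event#18 t=44s outcome=F: state=CLOSED

Answer: CCCCOOOOOOOOOOOOCC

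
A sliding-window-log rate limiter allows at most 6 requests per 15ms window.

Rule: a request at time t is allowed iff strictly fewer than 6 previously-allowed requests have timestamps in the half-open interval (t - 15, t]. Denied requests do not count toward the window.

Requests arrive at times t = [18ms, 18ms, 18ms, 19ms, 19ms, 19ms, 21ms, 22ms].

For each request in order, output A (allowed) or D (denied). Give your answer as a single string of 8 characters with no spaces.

Tracking allowed requests in the window:
  req#1 t=18ms: ALLOW
  req#2 t=18ms: ALLOW
  req#3 t=18ms: ALLOW
  req#4 t=19ms: ALLOW
  req#5 t=19ms: ALLOW
  req#6 t=19ms: ALLOW
  req#7 t=21ms: DENY
  req#8 t=22ms: DENY

Answer: AAAAAADD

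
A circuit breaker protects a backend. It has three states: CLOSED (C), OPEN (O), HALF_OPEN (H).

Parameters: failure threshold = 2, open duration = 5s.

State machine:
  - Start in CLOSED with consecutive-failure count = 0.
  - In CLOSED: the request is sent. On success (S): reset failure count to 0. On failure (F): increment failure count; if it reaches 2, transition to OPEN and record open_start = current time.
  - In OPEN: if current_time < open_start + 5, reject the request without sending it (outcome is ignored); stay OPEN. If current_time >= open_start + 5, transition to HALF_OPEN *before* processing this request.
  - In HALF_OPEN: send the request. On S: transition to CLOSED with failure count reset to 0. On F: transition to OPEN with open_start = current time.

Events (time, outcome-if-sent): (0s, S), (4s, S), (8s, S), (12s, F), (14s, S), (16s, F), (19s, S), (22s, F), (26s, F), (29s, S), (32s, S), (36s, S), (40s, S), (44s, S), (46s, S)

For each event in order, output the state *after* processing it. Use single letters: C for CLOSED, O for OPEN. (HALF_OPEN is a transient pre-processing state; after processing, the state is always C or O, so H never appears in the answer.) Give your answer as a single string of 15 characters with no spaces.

State after each event:
  event#1 t=0s outcome=S: state=CLOSED
  event#2 t=4s outcome=S: state=CLOSED
  event#3 t=8s outcome=S: state=CLOSED
  event#4 t=12s outcome=F: state=CLOSED
  event#5 t=14s outcome=S: state=CLOSED
  event#6 t=16s outcome=F: state=CLOSED
  event#7 t=19s outcome=S: state=CLOSED
  event#8 t=22s outcome=F: state=CLOSED
  event#9 t=26s outcome=F: state=OPEN
  event#10 t=29s outcome=S: state=OPEN
  event#11 t=32s outcome=S: state=CLOSED
  event#12 t=36s outcome=S: state=CLOSED
  event#13 t=40s outcome=S: state=CLOSED
  event#14 t=44s outcome=S: state=CLOSED
  event#15 t=46s outcome=S: state=CLOSED

Answer: CCCCCCCCOOCCCCC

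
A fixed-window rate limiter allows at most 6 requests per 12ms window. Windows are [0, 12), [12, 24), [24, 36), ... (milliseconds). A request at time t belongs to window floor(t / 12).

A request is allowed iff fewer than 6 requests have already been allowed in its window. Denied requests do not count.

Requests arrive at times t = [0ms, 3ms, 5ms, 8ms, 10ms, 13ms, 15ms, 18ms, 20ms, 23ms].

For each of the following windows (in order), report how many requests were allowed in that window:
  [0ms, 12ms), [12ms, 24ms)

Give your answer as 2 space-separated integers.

Answer: 5 5

Derivation:
Processing requests:
  req#1 t=0ms (window 0): ALLOW
  req#2 t=3ms (window 0): ALLOW
  req#3 t=5ms (window 0): ALLOW
  req#4 t=8ms (window 0): ALLOW
  req#5 t=10ms (window 0): ALLOW
  req#6 t=13ms (window 1): ALLOW
  req#7 t=15ms (window 1): ALLOW
  req#8 t=18ms (window 1): ALLOW
  req#9 t=20ms (window 1): ALLOW
  req#10 t=23ms (window 1): ALLOW

Allowed counts by window: 5 5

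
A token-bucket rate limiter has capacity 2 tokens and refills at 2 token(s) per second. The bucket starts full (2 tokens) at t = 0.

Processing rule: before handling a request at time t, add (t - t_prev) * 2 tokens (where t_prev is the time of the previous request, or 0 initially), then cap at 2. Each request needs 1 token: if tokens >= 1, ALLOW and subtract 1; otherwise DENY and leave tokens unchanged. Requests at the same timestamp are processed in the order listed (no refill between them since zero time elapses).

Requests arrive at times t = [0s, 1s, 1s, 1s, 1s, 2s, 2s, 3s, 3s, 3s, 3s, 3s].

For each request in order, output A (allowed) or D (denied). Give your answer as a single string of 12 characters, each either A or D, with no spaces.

Simulating step by step:
  req#1 t=0s: ALLOW
  req#2 t=1s: ALLOW
  req#3 t=1s: ALLOW
  req#4 t=1s: DENY
  req#5 t=1s: DENY
  req#6 t=2s: ALLOW
  req#7 t=2s: ALLOW
  req#8 t=3s: ALLOW
  req#9 t=3s: ALLOW
  req#10 t=3s: DENY
  req#11 t=3s: DENY
  req#12 t=3s: DENY

Answer: AAADDAAAADDD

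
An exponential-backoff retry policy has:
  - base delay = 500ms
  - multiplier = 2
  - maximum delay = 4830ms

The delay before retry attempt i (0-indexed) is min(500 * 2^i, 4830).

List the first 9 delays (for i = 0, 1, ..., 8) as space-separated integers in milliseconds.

Computing each delay:
  i=0: min(500*2^0, 4830) = 500
  i=1: min(500*2^1, 4830) = 1000
  i=2: min(500*2^2, 4830) = 2000
  i=3: min(500*2^3, 4830) = 4000
  i=4: min(500*2^4, 4830) = 4830
  i=5: min(500*2^5, 4830) = 4830
  i=6: min(500*2^6, 4830) = 4830
  i=7: min(500*2^7, 4830) = 4830
  i=8: min(500*2^8, 4830) = 4830

Answer: 500 1000 2000 4000 4830 4830 4830 4830 4830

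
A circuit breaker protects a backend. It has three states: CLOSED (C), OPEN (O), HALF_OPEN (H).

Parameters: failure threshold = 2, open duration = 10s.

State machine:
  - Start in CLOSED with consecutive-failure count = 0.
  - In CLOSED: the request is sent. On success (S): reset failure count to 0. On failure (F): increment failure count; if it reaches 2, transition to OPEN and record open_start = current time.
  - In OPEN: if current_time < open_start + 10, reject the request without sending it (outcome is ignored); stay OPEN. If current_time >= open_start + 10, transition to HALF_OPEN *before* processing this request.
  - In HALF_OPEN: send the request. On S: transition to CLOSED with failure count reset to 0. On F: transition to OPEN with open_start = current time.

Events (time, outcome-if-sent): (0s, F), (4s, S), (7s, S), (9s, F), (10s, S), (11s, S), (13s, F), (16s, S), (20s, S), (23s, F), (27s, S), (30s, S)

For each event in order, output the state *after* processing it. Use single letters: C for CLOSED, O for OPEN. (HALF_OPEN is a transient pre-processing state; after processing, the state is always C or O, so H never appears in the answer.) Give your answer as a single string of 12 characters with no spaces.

Answer: CCCCCCCCCCCC

Derivation:
State after each event:
  event#1 t=0s outcome=F: state=CLOSED
  event#2 t=4s outcome=S: state=CLOSED
  event#3 t=7s outcome=S: state=CLOSED
  event#4 t=9s outcome=F: state=CLOSED
  event#5 t=10s outcome=S: state=CLOSED
  event#6 t=11s outcome=S: state=CLOSED
  event#7 t=13s outcome=F: state=CLOSED
  event#8 t=16s outcome=S: state=CLOSED
  event#9 t=20s outcome=S: state=CLOSED
  event#10 t=23s outcome=F: state=CLOSED
  event#11 t=27s outcome=S: state=CLOSED
  event#12 t=30s outcome=S: state=CLOSED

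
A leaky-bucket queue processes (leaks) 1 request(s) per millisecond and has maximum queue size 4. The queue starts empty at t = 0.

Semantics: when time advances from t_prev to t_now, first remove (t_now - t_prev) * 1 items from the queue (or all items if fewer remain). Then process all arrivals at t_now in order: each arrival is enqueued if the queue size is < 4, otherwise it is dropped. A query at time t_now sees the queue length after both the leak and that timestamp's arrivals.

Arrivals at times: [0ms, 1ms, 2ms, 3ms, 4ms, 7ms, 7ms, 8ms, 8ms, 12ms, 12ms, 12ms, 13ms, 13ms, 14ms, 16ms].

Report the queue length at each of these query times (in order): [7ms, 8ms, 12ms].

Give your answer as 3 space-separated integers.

Queue lengths at query times:
  query t=7ms: backlog = 2
  query t=8ms: backlog = 3
  query t=12ms: backlog = 3

Answer: 2 3 3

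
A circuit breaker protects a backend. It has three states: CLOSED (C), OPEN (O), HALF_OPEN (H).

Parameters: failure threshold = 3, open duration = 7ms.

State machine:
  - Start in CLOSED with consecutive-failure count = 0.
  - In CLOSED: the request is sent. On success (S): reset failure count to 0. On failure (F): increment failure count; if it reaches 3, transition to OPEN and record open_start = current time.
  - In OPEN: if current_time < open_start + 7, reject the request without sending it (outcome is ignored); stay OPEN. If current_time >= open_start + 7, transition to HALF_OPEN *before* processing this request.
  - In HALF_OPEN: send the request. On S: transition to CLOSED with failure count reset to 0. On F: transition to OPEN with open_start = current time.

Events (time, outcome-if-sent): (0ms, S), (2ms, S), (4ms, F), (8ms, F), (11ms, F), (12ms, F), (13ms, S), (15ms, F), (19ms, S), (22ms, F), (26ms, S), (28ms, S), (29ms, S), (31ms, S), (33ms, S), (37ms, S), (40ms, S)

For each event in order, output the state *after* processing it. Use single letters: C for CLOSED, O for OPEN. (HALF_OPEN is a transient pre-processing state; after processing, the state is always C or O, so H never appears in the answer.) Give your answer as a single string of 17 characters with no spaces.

State after each event:
  event#1 t=0ms outcome=S: state=CLOSED
  event#2 t=2ms outcome=S: state=CLOSED
  event#3 t=4ms outcome=F: state=CLOSED
  event#4 t=8ms outcome=F: state=CLOSED
  event#5 t=11ms outcome=F: state=OPEN
  event#6 t=12ms outcome=F: state=OPEN
  event#7 t=13ms outcome=S: state=OPEN
  event#8 t=15ms outcome=F: state=OPEN
  event#9 t=19ms outcome=S: state=CLOSED
  event#10 t=22ms outcome=F: state=CLOSED
  event#11 t=26ms outcome=S: state=CLOSED
  event#12 t=28ms outcome=S: state=CLOSED
  event#13 t=29ms outcome=S: state=CLOSED
  event#14 t=31ms outcome=S: state=CLOSED
  event#15 t=33ms outcome=S: state=CLOSED
  event#16 t=37ms outcome=S: state=CLOSED
  event#17 t=40ms outcome=S: state=CLOSED

Answer: CCCCOOOOCCCCCCCCC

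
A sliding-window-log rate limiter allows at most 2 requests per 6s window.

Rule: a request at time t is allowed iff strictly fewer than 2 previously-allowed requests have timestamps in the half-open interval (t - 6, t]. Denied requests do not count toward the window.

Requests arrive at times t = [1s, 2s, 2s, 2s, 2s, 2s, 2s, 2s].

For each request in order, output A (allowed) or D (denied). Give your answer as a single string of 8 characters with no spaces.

Answer: AADDDDDD

Derivation:
Tracking allowed requests in the window:
  req#1 t=1s: ALLOW
  req#2 t=2s: ALLOW
  req#3 t=2s: DENY
  req#4 t=2s: DENY
  req#5 t=2s: DENY
  req#6 t=2s: DENY
  req#7 t=2s: DENY
  req#8 t=2s: DENY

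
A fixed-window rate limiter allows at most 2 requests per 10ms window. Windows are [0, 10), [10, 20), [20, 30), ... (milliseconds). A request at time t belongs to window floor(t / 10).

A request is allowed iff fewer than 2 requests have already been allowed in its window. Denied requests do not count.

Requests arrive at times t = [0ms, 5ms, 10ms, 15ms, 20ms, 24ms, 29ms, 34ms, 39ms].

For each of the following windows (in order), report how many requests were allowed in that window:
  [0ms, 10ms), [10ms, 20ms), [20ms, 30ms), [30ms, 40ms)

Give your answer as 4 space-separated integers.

Answer: 2 2 2 2

Derivation:
Processing requests:
  req#1 t=0ms (window 0): ALLOW
  req#2 t=5ms (window 0): ALLOW
  req#3 t=10ms (window 1): ALLOW
  req#4 t=15ms (window 1): ALLOW
  req#5 t=20ms (window 2): ALLOW
  req#6 t=24ms (window 2): ALLOW
  req#7 t=29ms (window 2): DENY
  req#8 t=34ms (window 3): ALLOW
  req#9 t=39ms (window 3): ALLOW

Allowed counts by window: 2 2 2 2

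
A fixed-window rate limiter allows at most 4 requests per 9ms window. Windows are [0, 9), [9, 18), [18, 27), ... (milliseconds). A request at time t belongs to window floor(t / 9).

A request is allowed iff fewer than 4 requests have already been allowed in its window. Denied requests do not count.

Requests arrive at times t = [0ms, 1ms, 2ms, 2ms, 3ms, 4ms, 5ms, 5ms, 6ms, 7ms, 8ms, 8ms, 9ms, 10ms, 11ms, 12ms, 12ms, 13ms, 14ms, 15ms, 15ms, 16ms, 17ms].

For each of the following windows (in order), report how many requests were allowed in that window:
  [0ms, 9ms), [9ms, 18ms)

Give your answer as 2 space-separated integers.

Answer: 4 4

Derivation:
Processing requests:
  req#1 t=0ms (window 0): ALLOW
  req#2 t=1ms (window 0): ALLOW
  req#3 t=2ms (window 0): ALLOW
  req#4 t=2ms (window 0): ALLOW
  req#5 t=3ms (window 0): DENY
  req#6 t=4ms (window 0): DENY
  req#7 t=5ms (window 0): DENY
  req#8 t=5ms (window 0): DENY
  req#9 t=6ms (window 0): DENY
  req#10 t=7ms (window 0): DENY
  req#11 t=8ms (window 0): DENY
  req#12 t=8ms (window 0): DENY
  req#13 t=9ms (window 1): ALLOW
  req#14 t=10ms (window 1): ALLOW
  req#15 t=11ms (window 1): ALLOW
  req#16 t=12ms (window 1): ALLOW
  req#17 t=12ms (window 1): DENY
  req#18 t=13ms (window 1): DENY
  req#19 t=14ms (window 1): DENY
  req#20 t=15ms (window 1): DENY
  req#21 t=15ms (window 1): DENY
  req#22 t=16ms (window 1): DENY
  req#23 t=17ms (window 1): DENY

Allowed counts by window: 4 4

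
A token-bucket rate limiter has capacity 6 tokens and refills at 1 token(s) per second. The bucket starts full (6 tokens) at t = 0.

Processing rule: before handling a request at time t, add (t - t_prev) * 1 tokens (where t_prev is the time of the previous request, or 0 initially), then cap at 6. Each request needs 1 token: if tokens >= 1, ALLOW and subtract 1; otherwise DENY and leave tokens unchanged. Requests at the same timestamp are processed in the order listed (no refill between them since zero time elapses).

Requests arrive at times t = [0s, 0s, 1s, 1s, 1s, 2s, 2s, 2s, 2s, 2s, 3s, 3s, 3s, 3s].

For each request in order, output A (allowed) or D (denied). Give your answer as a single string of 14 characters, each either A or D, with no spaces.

Answer: AAAAAAAADDADDD

Derivation:
Simulating step by step:
  req#1 t=0s: ALLOW
  req#2 t=0s: ALLOW
  req#3 t=1s: ALLOW
  req#4 t=1s: ALLOW
  req#5 t=1s: ALLOW
  req#6 t=2s: ALLOW
  req#7 t=2s: ALLOW
  req#8 t=2s: ALLOW
  req#9 t=2s: DENY
  req#10 t=2s: DENY
  req#11 t=3s: ALLOW
  req#12 t=3s: DENY
  req#13 t=3s: DENY
  req#14 t=3s: DENY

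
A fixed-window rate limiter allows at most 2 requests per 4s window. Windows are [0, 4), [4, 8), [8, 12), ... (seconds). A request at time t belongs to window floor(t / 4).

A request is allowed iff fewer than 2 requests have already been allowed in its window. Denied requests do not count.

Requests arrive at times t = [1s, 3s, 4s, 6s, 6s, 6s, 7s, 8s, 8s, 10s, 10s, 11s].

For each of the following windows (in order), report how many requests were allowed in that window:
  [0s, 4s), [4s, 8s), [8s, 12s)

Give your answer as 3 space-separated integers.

Answer: 2 2 2

Derivation:
Processing requests:
  req#1 t=1s (window 0): ALLOW
  req#2 t=3s (window 0): ALLOW
  req#3 t=4s (window 1): ALLOW
  req#4 t=6s (window 1): ALLOW
  req#5 t=6s (window 1): DENY
  req#6 t=6s (window 1): DENY
  req#7 t=7s (window 1): DENY
  req#8 t=8s (window 2): ALLOW
  req#9 t=8s (window 2): ALLOW
  req#10 t=10s (window 2): DENY
  req#11 t=10s (window 2): DENY
  req#12 t=11s (window 2): DENY

Allowed counts by window: 2 2 2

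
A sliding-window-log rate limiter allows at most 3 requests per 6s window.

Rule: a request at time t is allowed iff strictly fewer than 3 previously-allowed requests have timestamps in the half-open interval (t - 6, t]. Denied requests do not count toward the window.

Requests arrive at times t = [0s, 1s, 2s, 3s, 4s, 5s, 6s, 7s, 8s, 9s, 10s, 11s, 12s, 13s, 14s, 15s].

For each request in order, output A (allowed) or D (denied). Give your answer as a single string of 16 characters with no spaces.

Tracking allowed requests in the window:
  req#1 t=0s: ALLOW
  req#2 t=1s: ALLOW
  req#3 t=2s: ALLOW
  req#4 t=3s: DENY
  req#5 t=4s: DENY
  req#6 t=5s: DENY
  req#7 t=6s: ALLOW
  req#8 t=7s: ALLOW
  req#9 t=8s: ALLOW
  req#10 t=9s: DENY
  req#11 t=10s: DENY
  req#12 t=11s: DENY
  req#13 t=12s: ALLOW
  req#14 t=13s: ALLOW
  req#15 t=14s: ALLOW
  req#16 t=15s: DENY

Answer: AAADDDAAADDDAAAD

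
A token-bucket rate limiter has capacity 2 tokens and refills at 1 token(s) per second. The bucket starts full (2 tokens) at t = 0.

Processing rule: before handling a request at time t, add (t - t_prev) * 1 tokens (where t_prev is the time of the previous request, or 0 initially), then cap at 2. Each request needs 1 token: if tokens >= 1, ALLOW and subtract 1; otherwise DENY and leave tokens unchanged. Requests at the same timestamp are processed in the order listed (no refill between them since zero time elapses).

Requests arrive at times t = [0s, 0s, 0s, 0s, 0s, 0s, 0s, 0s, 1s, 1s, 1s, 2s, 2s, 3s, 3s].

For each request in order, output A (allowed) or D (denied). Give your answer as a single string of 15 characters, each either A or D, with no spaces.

Simulating step by step:
  req#1 t=0s: ALLOW
  req#2 t=0s: ALLOW
  req#3 t=0s: DENY
  req#4 t=0s: DENY
  req#5 t=0s: DENY
  req#6 t=0s: DENY
  req#7 t=0s: DENY
  req#8 t=0s: DENY
  req#9 t=1s: ALLOW
  req#10 t=1s: DENY
  req#11 t=1s: DENY
  req#12 t=2s: ALLOW
  req#13 t=2s: DENY
  req#14 t=3s: ALLOW
  req#15 t=3s: DENY

Answer: AADDDDDDADDADAD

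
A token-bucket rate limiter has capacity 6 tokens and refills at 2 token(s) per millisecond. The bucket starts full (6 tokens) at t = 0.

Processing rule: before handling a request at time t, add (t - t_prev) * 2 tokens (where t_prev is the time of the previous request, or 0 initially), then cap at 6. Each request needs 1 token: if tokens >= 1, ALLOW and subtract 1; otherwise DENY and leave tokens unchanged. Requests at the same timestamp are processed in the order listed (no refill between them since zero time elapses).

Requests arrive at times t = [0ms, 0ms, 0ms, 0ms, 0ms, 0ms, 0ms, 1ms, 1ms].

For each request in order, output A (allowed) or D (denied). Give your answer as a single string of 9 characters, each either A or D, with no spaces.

Answer: AAAAAADAA

Derivation:
Simulating step by step:
  req#1 t=0ms: ALLOW
  req#2 t=0ms: ALLOW
  req#3 t=0ms: ALLOW
  req#4 t=0ms: ALLOW
  req#5 t=0ms: ALLOW
  req#6 t=0ms: ALLOW
  req#7 t=0ms: DENY
  req#8 t=1ms: ALLOW
  req#9 t=1ms: ALLOW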